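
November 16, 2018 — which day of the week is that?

Doomsday rule: the anchor day for the 2000s is Tuesday. For year 18: 18÷12 = 1 r 6, and 6÷4 = 1, so 1+6+1 = 8.
Tuesday + 8 ≡ Wednesday — that's 2018's doomsday.
In November the doomsday date is Nov 7.
Nov 16 is 9 days after Nov 7; 9 mod 7 = 2, so Wednesday + 2 = Friday.

Friday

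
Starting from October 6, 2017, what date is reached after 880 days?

+365 (one year) → Oct 6, 2018 (515 left).
+365 (one year) → Oct 6, 2019 (150 left).
Oct has 31 days: +26 → Nov 1, 2019 (124 left).
Nov has 30 days: +30 → Dec 1, 2019 (94 left).
Dec has 31 days: +31 → Jan 1, 2020 (63 left).
Jan has 31 days: +31 → Feb 1, 2020 (32 left).
Feb has 29 days: +29 → Mar 1, 2020 (3 left).
+3 → Mar 4, 2020.

March 4, 2020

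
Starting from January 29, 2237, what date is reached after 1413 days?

+365 (one year) → Jan 29, 2238 (1048 left).
+365 (one year) → Jan 29, 2239 (683 left).
+365 (one year) → Jan 29, 2240 (318 left).
Jan has 31 days: +3 → Feb 1, 2240 (315 left).
Feb has 29 days: +29 → Mar 1, 2240 (286 left).
Mar has 31 days: +31 → Apr 1, 2240 (255 left).
Apr has 30 days: +30 → May 1, 2240 (225 left).
May has 31 days: +31 → Jun 1, 2240 (194 left).
Jun has 30 days: +30 → Jul 1, 2240 (164 left).
Jul has 31 days: +31 → Aug 1, 2240 (133 left).
Aug has 31 days: +31 → Sep 1, 2240 (102 left).
Sep has 30 days: +30 → Oct 1, 2240 (72 left).
Oct has 31 days: +31 → Nov 1, 2240 (41 left).
Nov has 30 days: +30 → Dec 1, 2240 (11 left).
+11 → Dec 12, 2240.

December 12, 2240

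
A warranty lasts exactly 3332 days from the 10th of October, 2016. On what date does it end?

+365 (one year) → Oct 10, 2017 (2967 left).
+365 (one year) → Oct 10, 2018 (2602 left).
+365 (one year) → Oct 10, 2019 (2237 left).
+366 (one year; includes Feb 29, 2020) → Oct 10, 2020 (1871 left).
+365 (one year) → Oct 10, 2021 (1506 left).
+365 (one year) → Oct 10, 2022 (1141 left).
+365 (one year) → Oct 10, 2023 (776 left).
+366 (one year; includes Feb 29, 2024) → Oct 10, 2024 (410 left).
+365 (one year) → Oct 10, 2025 (45 left).
Oct has 31 days: +22 → Nov 1, 2025 (23 left).
+23 → Nov 24, 2025.

November 24, 2025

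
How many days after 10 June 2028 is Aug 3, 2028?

54

Jun 10, 2028 → Jul 10, 2028: 30 days (June has 30).
Jul 10, 2028 → Aug 3, 2028: 24 days.
Total: 54 days.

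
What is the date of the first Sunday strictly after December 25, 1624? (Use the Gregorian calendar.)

Dec 25, 1624 is a Wednesday.
From Wednesday to the next Sunday is 4 days.
Dec 25, 1624 + 4 = Dec 29, 1624.

December 29, 1624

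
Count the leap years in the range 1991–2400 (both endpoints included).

100

Multiples of 4 in [1991,2400]: 103.
Of those, multiples of 100: 5 (not leap unless ÷400).
Multiples of 400: 2.
Leap years = 103 − 5 + 2 = 100.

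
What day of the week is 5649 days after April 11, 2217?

First find the weekday of Apr 11, 2217. Doomsday rule: the anchor day for the 2200s is Friday. For year 17: 17÷12 = 1 r 5, and 5÷4 = 1, so 1+5+1 = 7.
Friday + 7 ≡ Friday — that's 2217's doomsday.
In April the doomsday date is Apr 4.
Apr 11 is 7 days after Apr 4; 7 mod 7 = 0, so Friday + 0 = Friday.
5649 mod 7 = 0, so 5649 days after a Friday is Friday + 0 = Friday.

Friday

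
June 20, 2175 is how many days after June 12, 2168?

2564

Jun 12, 2168 → Jun 12, 2169: 365 days.
Jun 12, 2169 → Jun 12, 2170: 365 days.
Jun 12, 2170 → Jun 12, 2171: 365 days.
Jun 12, 2171 → Jun 12, 2172: 366 days (Feb 29, 2172 is in that span).
Jun 12, 2172 → Jun 12, 2173: 365 days.
Jun 12, 2173 → Jun 12, 2174: 365 days.
Jun 12, 2174 → Jul 12, 2174: 30 days (June has 30).
Jul 12, 2174 → Aug 12, 2174: 31 days (July has 31).
Aug 12, 2174 → Sep 12, 2174: 31 days (August has 31).
Sep 12, 2174 → Oct 12, 2174: 30 days (September has 30).
Oct 12, 2174 → Nov 12, 2174: 31 days (October has 31).
Nov 12, 2174 → Dec 12, 2174: 30 days (November has 30).
Dec 12, 2174 → Jan 12, 2175: 31 days (December has 31).
Jan 12, 2175 → Feb 12, 2175: 31 days (January has 31).
Feb 12, 2175 → Mar 12, 2175: 28 days (February has 28).
Mar 12, 2175 → Apr 12, 2175: 31 days (March has 31).
Apr 12, 2175 → May 12, 2175: 30 days (April has 30).
May 12, 2175 → Jun 12, 2175: 31 days (May has 31).
Jun 12, 2175 → Jun 20, 2175: 8 days.
Total: 2564 days.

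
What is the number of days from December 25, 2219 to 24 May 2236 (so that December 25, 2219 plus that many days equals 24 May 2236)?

5995

Dec 25, 2219 → Dec 25, 2220: 366 days (Feb 29, 2220 is in that span).
Dec 25, 2220 → Dec 25, 2221: 365 days.
Dec 25, 2221 → Dec 25, 2222: 365 days.
Dec 25, 2222 → Dec 25, 2223: 365 days.
Dec 25, 2223 → Dec 25, 2224: 366 days (Feb 29, 2224 is in that span).
Dec 25, 2224 → Dec 25, 2225: 365 days.
Dec 25, 2225 → Dec 25, 2226: 365 days.
Dec 25, 2226 → Dec 25, 2227: 365 days.
Dec 25, 2227 → Dec 25, 2228: 366 days (Feb 29, 2228 is in that span).
Dec 25, 2228 → Dec 25, 2229: 365 days.
Dec 25, 2229 → Dec 25, 2230: 365 days.
Dec 25, 2230 → Dec 25, 2231: 365 days.
Dec 25, 2231 → Dec 25, 2232: 366 days (Feb 29, 2232 is in that span).
Dec 25, 2232 → Dec 25, 2233: 365 days.
Dec 25, 2233 → Dec 25, 2234: 365 days.
Dec 25, 2234 → Dec 25, 2235: 365 days.
Dec 25, 2235 → Jan 25, 2236: 31 days (December has 31).
Jan 25, 2236 → Feb 25, 2236: 31 days (January has 31).
Feb 25, 2236 → Mar 25, 2236: 29 days (February has 29).
Mar 25, 2236 → Apr 25, 2236: 31 days (March has 31).
Apr 25, 2236 → May 24, 2236: 29 days.
Total: 5995 days.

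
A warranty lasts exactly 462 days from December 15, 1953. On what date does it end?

March 22, 1955

+365 (one year) → Dec 15, 1954 (97 left).
Dec has 31 days: +17 → Jan 1, 1955 (80 left).
Jan has 31 days: +31 → Feb 1, 1955 (49 left).
Feb has 28 days: +28 → Mar 1, 1955 (21 left).
+21 → Mar 22, 1955.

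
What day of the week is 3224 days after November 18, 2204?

Thursday

Nov 18, 2204 is a Sunday.
3224 mod 7 = 4, so 3224 days after a Sunday is Sunday + 4 = Thursday.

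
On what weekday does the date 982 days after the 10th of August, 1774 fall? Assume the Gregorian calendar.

Aug 10, 1774 is a Wednesday.
982 mod 7 = 2, so 982 days after a Wednesday is Wednesday + 2 = Friday.

Friday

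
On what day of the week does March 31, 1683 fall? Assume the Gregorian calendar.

Wednesday

Doomsday rule: the anchor day for the 1600s is Tuesday. For year 83: 83÷12 = 6 r 11, and 11÷4 = 2, so 6+11+2 = 19.
Tuesday + 19 ≡ Sunday — that's 1683's doomsday.
In March the doomsday date is Mar 14.
Mar 31 is 17 days after Mar 14; 17 mod 7 = 3, so Sunday + 3 = Wednesday.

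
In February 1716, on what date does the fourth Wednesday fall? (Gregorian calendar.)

February 26, 1716

February 1, 1716 is a Saturday.
The first Wednesday is therefore February 5 (4 days later).
The fourth Wednesday is 5 + 3×7 = February 26.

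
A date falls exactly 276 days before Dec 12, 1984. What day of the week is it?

Sunday

Dec 12, 1984 is a Wednesday.
276 mod 7 = 3, so 276 days before a Wednesday is Wednesday − 3 = Sunday.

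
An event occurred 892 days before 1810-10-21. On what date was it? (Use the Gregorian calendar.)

−365 (one year) → Oct 21, 1809 (527 left).
−365 (one year) → Oct 21, 1808 (162 left).
−21 → Sep 30, 1808 (end of Sep, 30 days; 141 left).
−30 → Aug 31, 1808 (end of Aug, 31 days; 111 left).
−31 → Jul 31, 1808 (end of Jul, 31 days; 80 left).
−31 → Jun 30, 1808 (end of Jun, 30 days; 49 left).
−30 → May 31, 1808 (end of May, 31 days; 19 left).
−19 → May 12, 1808.

May 12, 1808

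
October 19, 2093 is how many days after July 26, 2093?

85

Jul 26, 2093 → Aug 26, 2093: 31 days (July has 31).
Aug 26, 2093 → Sep 26, 2093: 31 days (August has 31).
Sep 26, 2093 → Oct 19, 2093: 23 days.
Total: 85 days.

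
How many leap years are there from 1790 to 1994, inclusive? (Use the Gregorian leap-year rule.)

Multiples of 4 in [1790,1994]: 51.
Of those, multiples of 100: 2 (not leap unless ÷400).
Multiples of 400: 0.
Leap years = 51 − 2 + 0 = 49.

49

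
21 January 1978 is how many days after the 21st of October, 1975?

Oct 21, 1975 → Oct 21, 1976: 366 days (Feb 29, 1976 is in that span).
Oct 21, 1976 → Oct 21, 1977: 365 days.
Oct 21, 1977 → Nov 21, 1977: 31 days (October has 31).
Nov 21, 1977 → Dec 21, 1977: 30 days (November has 30).
Dec 21, 1977 → Jan 21, 1978: 31 days.
Total: 823 days.

823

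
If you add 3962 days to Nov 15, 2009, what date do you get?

September 20, 2020

+365 (one year) → Nov 15, 2010 (3597 left).
+365 (one year) → Nov 15, 2011 (3232 left).
+366 (one year; includes Feb 29, 2012) → Nov 15, 2012 (2866 left).
+365 (one year) → Nov 15, 2013 (2501 left).
+365 (one year) → Nov 15, 2014 (2136 left).
+365 (one year) → Nov 15, 2015 (1771 left).
+366 (one year; includes Feb 29, 2016) → Nov 15, 2016 (1405 left).
+365 (one year) → Nov 15, 2017 (1040 left).
+365 (one year) → Nov 15, 2018 (675 left).
+365 (one year) → Nov 15, 2019 (310 left).
Nov has 30 days: +16 → Dec 1, 2019 (294 left).
Dec has 31 days: +31 → Jan 1, 2020 (263 left).
Jan has 31 days: +31 → Feb 1, 2020 (232 left).
Feb has 29 days: +29 → Mar 1, 2020 (203 left).
Mar has 31 days: +31 → Apr 1, 2020 (172 left).
Apr has 30 days: +30 → May 1, 2020 (142 left).
May has 31 days: +31 → Jun 1, 2020 (111 left).
Jun has 30 days: +30 → Jul 1, 2020 (81 left).
Jul has 31 days: +31 → Aug 1, 2020 (50 left).
Aug has 31 days: +31 → Sep 1, 2020 (19 left).
+19 → Sep 20, 2020.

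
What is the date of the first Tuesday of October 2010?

October 1, 2010 is a Friday.
The first Tuesday is therefore October 5 (4 days later).

October 5, 2010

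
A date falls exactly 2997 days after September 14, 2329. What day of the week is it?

Sep 14, 2329 is a Saturday.
2997 mod 7 = 1, so 2997 days after a Saturday is Saturday + 1 = Sunday.

Sunday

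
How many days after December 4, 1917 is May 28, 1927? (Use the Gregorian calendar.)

3462

Dec 4, 1917 → Dec 4, 1918: 365 days.
Dec 4, 1918 → Dec 4, 1919: 365 days.
Dec 4, 1919 → Dec 4, 1920: 366 days (Feb 29, 1920 is in that span).
Dec 4, 1920 → Dec 4, 1921: 365 days.
Dec 4, 1921 → Dec 4, 1922: 365 days.
Dec 4, 1922 → Dec 4, 1923: 365 days.
Dec 4, 1923 → Dec 4, 1924: 366 days (Feb 29, 1924 is in that span).
Dec 4, 1924 → Dec 4, 1925: 365 days.
Dec 4, 1925 → Dec 4, 1926: 365 days.
Dec 4, 1926 → Jan 4, 1927: 31 days (December has 31).
Jan 4, 1927 → Feb 4, 1927: 31 days (January has 31).
Feb 4, 1927 → Mar 4, 1927: 28 days (February has 28).
Mar 4, 1927 → Apr 4, 1927: 31 days (March has 31).
Apr 4, 1927 → May 4, 1927: 30 days (April has 30).
May 4, 1927 → May 28, 1927: 24 days.
Total: 3462 days.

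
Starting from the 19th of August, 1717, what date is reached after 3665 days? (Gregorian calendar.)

+365 (one year) → Aug 19, 1718 (3300 left).
+365 (one year) → Aug 19, 1719 (2935 left).
+366 (one year; includes Feb 29, 1720) → Aug 19, 1720 (2569 left).
+365 (one year) → Aug 19, 1721 (2204 left).
+365 (one year) → Aug 19, 1722 (1839 left).
+365 (one year) → Aug 19, 1723 (1474 left).
+366 (one year; includes Feb 29, 1724) → Aug 19, 1724 (1108 left).
+365 (one year) → Aug 19, 1725 (743 left).
+365 (one year) → Aug 19, 1726 (378 left).
Aug has 31 days: +13 → Sep 1, 1726 (365 left).
Sep has 30 days: +30 → Oct 1, 1726 (335 left).
Oct has 31 days: +31 → Nov 1, 1726 (304 left).
Nov has 30 days: +30 → Dec 1, 1726 (274 left).
Dec has 31 days: +31 → Jan 1, 1727 (243 left).
Jan has 31 days: +31 → Feb 1, 1727 (212 left).
Feb has 28 days: +28 → Mar 1, 1727 (184 left).
Mar has 31 days: +31 → Apr 1, 1727 (153 left).
Apr has 30 days: +30 → May 1, 1727 (123 left).
May has 31 days: +31 → Jun 1, 1727 (92 left).
Jun has 30 days: +30 → Jul 1, 1727 (62 left).
Jul has 31 days: +31 → Aug 1, 1727 (31 left).
Aug has 31 days: +31 → Sep 1, 1727 (0 left).

September 1, 1727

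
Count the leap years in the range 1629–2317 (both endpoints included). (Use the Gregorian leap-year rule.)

166

Multiples of 4 in [1629,2317]: 172.
Of those, multiples of 100: 7 (not leap unless ÷400).
Multiples of 400: 1.
Leap years = 172 − 7 + 1 = 166.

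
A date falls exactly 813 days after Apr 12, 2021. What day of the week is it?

Apr 12, 2021 is a Monday.
813 mod 7 = 1, so 813 days after a Monday is Monday + 1 = Tuesday.

Tuesday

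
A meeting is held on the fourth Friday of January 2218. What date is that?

January 1, 2218 is a Thursday.
The first Friday is therefore January 2 (1 days later).
The fourth Friday is 2 + 3×7 = January 23.

January 23, 2218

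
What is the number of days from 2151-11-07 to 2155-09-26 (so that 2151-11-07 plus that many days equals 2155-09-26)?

Nov 7, 2151 → Nov 7, 2152: 366 days (Feb 29, 2152 is in that span).
Nov 7, 2152 → Nov 7, 2153: 365 days.
Nov 7, 2153 → Nov 7, 2154: 365 days.
Nov 7, 2154 → Dec 7, 2154: 30 days (November has 30).
Dec 7, 2154 → Jan 7, 2155: 31 days (December has 31).
Jan 7, 2155 → Feb 7, 2155: 31 days (January has 31).
Feb 7, 2155 → Mar 7, 2155: 28 days (February has 28).
Mar 7, 2155 → Apr 7, 2155: 31 days (March has 31).
Apr 7, 2155 → May 7, 2155: 30 days (April has 30).
May 7, 2155 → Jun 7, 2155: 31 days (May has 31).
Jun 7, 2155 → Jul 7, 2155: 30 days (June has 30).
Jul 7, 2155 → Aug 7, 2155: 31 days (July has 31).
Aug 7, 2155 → Sep 7, 2155: 31 days (August has 31).
Sep 7, 2155 → Sep 26, 2155: 19 days.
Total: 1419 days.

1419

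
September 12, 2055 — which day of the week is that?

Sunday

Doomsday rule: the anchor day for the 2000s is Tuesday. For year 55: 55÷12 = 4 r 7, and 7÷4 = 1, so 4+7+1 = 12.
Tuesday + 12 ≡ Sunday — that's 2055's doomsday.
In September the doomsday date is Sep 5.
Sep 12 is 7 days after Sep 5; 7 mod 7 = 0, so Sunday + 0 = Sunday.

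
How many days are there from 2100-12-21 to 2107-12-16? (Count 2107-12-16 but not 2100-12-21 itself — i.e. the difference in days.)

2551

Dec 21, 2100 → Dec 21, 2101: 365 days.
Dec 21, 2101 → Dec 21, 2102: 365 days.
Dec 21, 2102 → Dec 21, 2103: 365 days.
Dec 21, 2103 → Dec 21, 2104: 366 days (Feb 29, 2104 is in that span).
Dec 21, 2104 → Dec 21, 2105: 365 days.
Dec 21, 2105 → Dec 21, 2106: 365 days.
Dec 21, 2106 → Jan 21, 2107: 31 days (December has 31).
Jan 21, 2107 → Feb 21, 2107: 31 days (January has 31).
Feb 21, 2107 → Mar 21, 2107: 28 days (February has 28).
Mar 21, 2107 → Apr 21, 2107: 31 days (March has 31).
Apr 21, 2107 → May 21, 2107: 30 days (April has 30).
May 21, 2107 → Jun 21, 2107: 31 days (May has 31).
Jun 21, 2107 → Jul 21, 2107: 30 days (June has 30).
Jul 21, 2107 → Aug 21, 2107: 31 days (July has 31).
Aug 21, 2107 → Sep 21, 2107: 31 days (August has 31).
Sep 21, 2107 → Oct 21, 2107: 30 days (September has 30).
Oct 21, 2107 → Nov 21, 2107: 31 days (October has 31).
Nov 21, 2107 → Dec 16, 2107: 25 days.
Total: 2551 days.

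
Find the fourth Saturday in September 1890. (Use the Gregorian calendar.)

September 27, 1890

September 1, 1890 is a Monday.
The first Saturday is therefore September 6 (5 days later).
The fourth Saturday is 6 + 3×7 = September 27.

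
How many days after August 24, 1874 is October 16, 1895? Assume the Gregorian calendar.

Aug 24, 1874 → Aug 24, 1875: 365 days.
Aug 24, 1875 → Aug 24, 1876: 366 days (Feb 29, 1876 is in that span).
Aug 24, 1876 → Aug 24, 1877: 365 days.
Aug 24, 1877 → Aug 24, 1878: 365 days.
Aug 24, 1878 → Aug 24, 1879: 365 days.
Aug 24, 1879 → Aug 24, 1880: 366 days (Feb 29, 1880 is in that span).
Aug 24, 1880 → Aug 24, 1881: 365 days.
Aug 24, 1881 → Aug 24, 1882: 365 days.
Aug 24, 1882 → Aug 24, 1883: 365 days.
Aug 24, 1883 → Aug 24, 1884: 366 days (Feb 29, 1884 is in that span).
Aug 24, 1884 → Aug 24, 1885: 365 days.
Aug 24, 1885 → Aug 24, 1886: 365 days.
Aug 24, 1886 → Aug 24, 1887: 365 days.
Aug 24, 1887 → Aug 24, 1888: 366 days (Feb 29, 1888 is in that span).
Aug 24, 1888 → Aug 24, 1889: 365 days.
Aug 24, 1889 → Aug 24, 1890: 365 days.
Aug 24, 1890 → Aug 24, 1891: 365 days.
Aug 24, 1891 → Aug 24, 1892: 366 days (Feb 29, 1892 is in that span).
Aug 24, 1892 → Aug 24, 1893: 365 days.
Aug 24, 1893 → Aug 24, 1894: 365 days.
Aug 24, 1894 → Aug 24, 1895: 365 days.
Aug 24, 1895 → Sep 24, 1895: 31 days (August has 31).
Sep 24, 1895 → Oct 16, 1895: 22 days.
Total: 7723 days.

7723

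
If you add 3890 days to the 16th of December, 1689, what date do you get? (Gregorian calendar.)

August 11, 1700

+365 (one year) → Dec 16, 1690 (3525 left).
+365 (one year) → Dec 16, 1691 (3160 left).
+366 (one year; includes Feb 29, 1692) → Dec 16, 1692 (2794 left).
+365 (one year) → Dec 16, 1693 (2429 left).
+365 (one year) → Dec 16, 1694 (2064 left).
+365 (one year) → Dec 16, 1695 (1699 left).
+366 (one year; includes Feb 29, 1696) → Dec 16, 1696 (1333 left).
+365 (one year) → Dec 16, 1697 (968 left).
+365 (one year) → Dec 16, 1698 (603 left).
+365 (one year) → Dec 16, 1699 (238 left).
Dec has 31 days: +16 → Jan 1, 1700 (222 left).
Jan has 31 days: +31 → Feb 1, 1700 (191 left).
Feb has 28 days: +28 → Mar 1, 1700 (163 left).
Mar has 31 days: +31 → Apr 1, 1700 (132 left).
Apr has 30 days: +30 → May 1, 1700 (102 left).
May has 31 days: +31 → Jun 1, 1700 (71 left).
Jun has 30 days: +30 → Jul 1, 1700 (41 left).
Jul has 31 days: +31 → Aug 1, 1700 (10 left).
+10 → Aug 11, 1700.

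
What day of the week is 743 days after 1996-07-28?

Monday

Jul 28, 1996 is a Sunday.
743 mod 7 = 1, so 743 days after a Sunday is Sunday + 1 = Monday.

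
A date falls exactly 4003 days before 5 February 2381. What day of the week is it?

First find the weekday of Feb 5, 2381. Doomsday rule: the anchor day for the 2300s is Wednesday. For year 81: 81÷12 = 6 r 9, and 9÷4 = 2, so 6+9+2 = 17.
Wednesday + 17 ≡ Saturday — that's 2381's doomsday.
In February the doomsday date is Feb 28 (2381 is not a leap year).
Feb 5 is 23 days before Feb 28; 23 mod 7 = 2, so Saturday − 2 = Thursday.
4003 mod 7 = 6, so 4003 days before a Thursday is Thursday − 6 = Friday.

Friday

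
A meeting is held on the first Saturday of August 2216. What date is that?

August 3, 2216

August 1, 2216 is a Thursday.
The first Saturday is therefore August 3 (2 days later).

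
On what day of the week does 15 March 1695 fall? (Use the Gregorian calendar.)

Doomsday rule: the anchor day for the 1600s is Tuesday. For year 95: 95÷12 = 7 r 11, and 11÷4 = 2, so 7+11+2 = 20.
Tuesday + 20 ≡ Monday — that's 1695's doomsday.
In March the doomsday date is Mar 14.
Mar 15 is 1 day after Mar 14; 1 mod 7 = 1, so Monday + 1 = Tuesday.

Tuesday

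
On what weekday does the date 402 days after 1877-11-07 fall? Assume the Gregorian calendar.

Nov 7, 1877 is a Wednesday.
402 mod 7 = 3, so 402 days after a Wednesday is Wednesday + 3 = Saturday.

Saturday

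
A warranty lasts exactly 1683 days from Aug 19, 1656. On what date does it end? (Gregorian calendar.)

+365 (one year) → Aug 19, 1657 (1318 left).
+365 (one year) → Aug 19, 1658 (953 left).
+365 (one year) → Aug 19, 1659 (588 left).
+366 (one year; includes Feb 29, 1660) → Aug 19, 1660 (222 left).
Aug has 31 days: +13 → Sep 1, 1660 (209 left).
Sep has 30 days: +30 → Oct 1, 1660 (179 left).
Oct has 31 days: +31 → Nov 1, 1660 (148 left).
Nov has 30 days: +30 → Dec 1, 1660 (118 left).
Dec has 31 days: +31 → Jan 1, 1661 (87 left).
Jan has 31 days: +31 → Feb 1, 1661 (56 left).
Feb has 28 days: +28 → Mar 1, 1661 (28 left).
+28 → Mar 29, 1661.

March 29, 1661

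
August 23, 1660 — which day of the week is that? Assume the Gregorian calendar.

Monday

Doomsday rule: the anchor day for the 1600s is Tuesday. For year 60: 60÷12 = 5 r 0, and 0÷4 = 0, so 5+0+0 = 5.
Tuesday + 5 ≡ Sunday — that's 1660's doomsday.
In August the doomsday date is Aug 8.
Aug 23 is 15 days after Aug 8; 15 mod 7 = 1, so Sunday + 1 = Monday.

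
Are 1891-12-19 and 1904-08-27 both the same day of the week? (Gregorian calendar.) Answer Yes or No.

Yes

From Dec 19, 1891 to Aug 27, 1904 is 4634 days.
4634 mod 7 = 0, so they are the same weekday.
(Dec 19, 1891 is a Saturday; Aug 27, 1904 is a Saturday.)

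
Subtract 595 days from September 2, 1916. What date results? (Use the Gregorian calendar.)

January 16, 1915

−366 (one year; includes Feb 29, 1916) → Sep 2, 1915 (229 left).
−2 → Aug 31, 1915 (end of Aug, 31 days; 227 left).
−31 → Jul 31, 1915 (end of Jul, 31 days; 196 left).
−31 → Jun 30, 1915 (end of Jun, 30 days; 165 left).
−30 → May 31, 1915 (end of May, 31 days; 135 left).
−31 → Apr 30, 1915 (end of Apr, 30 days; 104 left).
−30 → Mar 31, 1915 (end of Mar, 31 days; 74 left).
−31 → Feb 28, 1915 (end of Feb, 28 days; 43 left).
−28 → Jan 31, 1915 (end of Jan, 31 days; 15 left).
−15 → Jan 16, 1915.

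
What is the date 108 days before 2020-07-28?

April 11, 2020

−28 → Jun 30, 2020 (end of Jun, 30 days; 80 left).
−30 → May 31, 2020 (end of May, 31 days; 50 left).
−31 → Apr 30, 2020 (end of Apr, 30 days; 19 left).
−19 → Apr 11, 2020.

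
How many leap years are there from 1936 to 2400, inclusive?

114

Multiples of 4 in [1936,2400]: 117.
Of those, multiples of 100: 5 (not leap unless ÷400).
Multiples of 400: 2.
Leap years = 117 − 5 + 2 = 114.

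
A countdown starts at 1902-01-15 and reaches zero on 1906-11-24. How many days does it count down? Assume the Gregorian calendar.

1774

Jan 15, 1902 → Jan 15, 1903: 365 days.
Jan 15, 1903 → Jan 15, 1904: 365 days.
Jan 15, 1904 → Jan 15, 1905: 366 days (Feb 29, 1904 is in that span).
Jan 15, 1905 → Jan 15, 1906: 365 days.
Jan 15, 1906 → Feb 15, 1906: 31 days (January has 31).
Feb 15, 1906 → Mar 15, 1906: 28 days (February has 28).
Mar 15, 1906 → Apr 15, 1906: 31 days (March has 31).
Apr 15, 1906 → May 15, 1906: 30 days (April has 30).
May 15, 1906 → Jun 15, 1906: 31 days (May has 31).
Jun 15, 1906 → Jul 15, 1906: 30 days (June has 30).
Jul 15, 1906 → Aug 15, 1906: 31 days (July has 31).
Aug 15, 1906 → Sep 15, 1906: 31 days (August has 31).
Sep 15, 1906 → Oct 15, 1906: 30 days (September has 30).
Oct 15, 1906 → Nov 15, 1906: 31 days (October has 31).
Nov 15, 1906 → Nov 24, 1906: 9 days.
Total: 1774 days.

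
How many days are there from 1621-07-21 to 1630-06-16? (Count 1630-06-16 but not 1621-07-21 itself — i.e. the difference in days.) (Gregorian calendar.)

Jul 21, 1621 → Jul 21, 1622: 365 days.
Jul 21, 1622 → Jul 21, 1623: 365 days.
Jul 21, 1623 → Jul 21, 1624: 366 days (Feb 29, 1624 is in that span).
Jul 21, 1624 → Jul 21, 1625: 365 days.
Jul 21, 1625 → Jul 21, 1626: 365 days.
Jul 21, 1626 → Jul 21, 1627: 365 days.
Jul 21, 1627 → Jul 21, 1628: 366 days (Feb 29, 1628 is in that span).
Jul 21, 1628 → Jul 21, 1629: 365 days.
Jul 21, 1629 → Aug 21, 1629: 31 days (July has 31).
Aug 21, 1629 → Sep 21, 1629: 31 days (August has 31).
Sep 21, 1629 → Oct 21, 1629: 30 days (September has 30).
Oct 21, 1629 → Nov 21, 1629: 31 days (October has 31).
Nov 21, 1629 → Dec 21, 1629: 30 days (November has 30).
Dec 21, 1629 → Jan 21, 1630: 31 days (December has 31).
Jan 21, 1630 → Feb 21, 1630: 31 days (January has 31).
Feb 21, 1630 → Mar 21, 1630: 28 days (February has 28).
Mar 21, 1630 → Apr 21, 1630: 31 days (March has 31).
Apr 21, 1630 → May 21, 1630: 30 days (April has 30).
May 21, 1630 → Jun 16, 1630: 26 days.
Total: 3252 days.

3252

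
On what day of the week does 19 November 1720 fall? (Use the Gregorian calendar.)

Doomsday rule: the anchor day for the 1700s is Sunday. For year 20: 20÷12 = 1 r 8, and 8÷4 = 2, so 1+8+2 = 11.
Sunday + 11 ≡ Thursday — that's 1720's doomsday.
In November the doomsday date is Nov 7.
Nov 19 is 12 days after Nov 7; 12 mod 7 = 5, so Thursday + 5 = Tuesday.

Tuesday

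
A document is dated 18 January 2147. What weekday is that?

Doomsday rule: the anchor day for the 2100s is Sunday. For year 47: 47÷12 = 3 r 11, and 11÷4 = 2, so 3+11+2 = 16.
Sunday + 16 ≡ Tuesday — that's 2147's doomsday.
In January the doomsday date is Jan 3 (2147 is not a leap year).
Jan 18 is 15 days after Jan 3; 15 mod 7 = 1, so Tuesday + 1 = Wednesday.

Wednesday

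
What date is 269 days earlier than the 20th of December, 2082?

−20 → Nov 30, 2082 (end of Nov, 30 days; 249 left).
−30 → Oct 31, 2082 (end of Oct, 31 days; 219 left).
−31 → Sep 30, 2082 (end of Sep, 30 days; 188 left).
−30 → Aug 31, 2082 (end of Aug, 31 days; 158 left).
−31 → Jul 31, 2082 (end of Jul, 31 days; 127 left).
−31 → Jun 30, 2082 (end of Jun, 30 days; 96 left).
−30 → May 31, 2082 (end of May, 31 days; 66 left).
−31 → Apr 30, 2082 (end of Apr, 30 days; 35 left).
−30 → Mar 31, 2082 (end of Mar, 31 days; 5 left).
−5 → Mar 26, 2082.

March 26, 2082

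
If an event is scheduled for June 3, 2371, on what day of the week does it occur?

Doomsday rule: the anchor day for the 2300s is Wednesday. For year 71: 71÷12 = 5 r 11, and 11÷4 = 2, so 5+11+2 = 18.
Wednesday + 18 ≡ Sunday — that's 2371's doomsday.
In June the doomsday date is Jun 6.
Jun 3 is 3 days before Jun 6; 3 mod 7 = 3, so Sunday − 3 = Thursday.

Thursday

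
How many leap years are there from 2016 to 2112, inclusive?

Multiples of 4 in [2016,2112]: 25.
Of those, multiples of 100: 1 (not leap unless ÷400).
Multiples of 400: 0.
Leap years = 25 − 1 + 0 = 24.

24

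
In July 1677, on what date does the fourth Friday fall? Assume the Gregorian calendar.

July 23, 1677

July 1, 1677 is a Thursday.
The first Friday is therefore July 2 (1 days later).
The fourth Friday is 2 + 3×7 = July 23.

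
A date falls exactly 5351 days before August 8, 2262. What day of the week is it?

First find the weekday of Aug 8, 2262. Doomsday rule: the anchor day for the 2200s is Friday. For year 62: 62÷12 = 5 r 2, and 2÷4 = 0, so 5+2+0 = 7.
Friday + 7 ≡ Friday — that's 2262's doomsday.
In August the doomsday date is Aug 8.
Aug 8 is the doomsday itself: Friday.
5351 mod 7 = 3, so 5351 days before a Friday is Friday − 3 = Tuesday.

Tuesday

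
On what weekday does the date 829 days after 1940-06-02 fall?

Wednesday

First find the weekday of Jun 2, 1940. Doomsday rule: the anchor day for the 1900s is Wednesday. For year 40: 40÷12 = 3 r 4, and 4÷4 = 1, so 3+4+1 = 8.
Wednesday + 8 ≡ Thursday — that's 1940's doomsday.
In June the doomsday date is Jun 6.
Jun 2 is 4 days before Jun 6; 4 mod 7 = 4, so Thursday − 4 = Sunday.
829 mod 7 = 3, so 829 days after a Sunday is Sunday + 3 = Wednesday.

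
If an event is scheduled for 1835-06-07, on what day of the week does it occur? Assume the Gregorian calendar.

Sunday

Doomsday rule: the anchor day for the 1800s is Friday. For year 35: 35÷12 = 2 r 11, and 11÷4 = 2, so 2+11+2 = 15.
Friday + 15 ≡ Saturday — that's 1835's doomsday.
In June the doomsday date is Jun 6.
Jun 7 is 1 day after Jun 6; 1 mod 7 = 1, so Saturday + 1 = Sunday.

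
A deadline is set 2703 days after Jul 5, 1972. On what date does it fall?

+365 (one year) → Jul 5, 1973 (2338 left).
+365 (one year) → Jul 5, 1974 (1973 left).
+365 (one year) → Jul 5, 1975 (1608 left).
+366 (one year; includes Feb 29, 1976) → Jul 5, 1976 (1242 left).
+365 (one year) → Jul 5, 1977 (877 left).
+365 (one year) → Jul 5, 1978 (512 left).
+365 (one year) → Jul 5, 1979 (147 left).
Jul has 31 days: +27 → Aug 1, 1979 (120 left).
Aug has 31 days: +31 → Sep 1, 1979 (89 left).
Sep has 30 days: +30 → Oct 1, 1979 (59 left).
Oct has 31 days: +31 → Nov 1, 1979 (28 left).
+28 → Nov 29, 1979.

November 29, 1979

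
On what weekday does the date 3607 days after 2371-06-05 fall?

Monday

Jun 5, 2371 is a Saturday.
3607 mod 7 = 2, so 3607 days after a Saturday is Saturday + 2 = Monday.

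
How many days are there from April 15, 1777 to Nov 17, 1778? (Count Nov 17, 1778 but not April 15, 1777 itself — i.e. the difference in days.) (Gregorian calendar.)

Apr 15, 1777 → Apr 15, 1778: 365 days.
Apr 15, 1778 → May 15, 1778: 30 days (April has 30).
May 15, 1778 → Jun 15, 1778: 31 days (May has 31).
Jun 15, 1778 → Jul 15, 1778: 30 days (June has 30).
Jul 15, 1778 → Aug 15, 1778: 31 days (July has 31).
Aug 15, 1778 → Sep 15, 1778: 31 days (August has 31).
Sep 15, 1778 → Oct 15, 1778: 30 days (September has 30).
Oct 15, 1778 → Nov 15, 1778: 31 days (October has 31).
Nov 15, 1778 → Nov 17, 1778: 2 days.
Total: 581 days.

581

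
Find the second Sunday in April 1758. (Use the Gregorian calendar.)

April 1, 1758 is a Saturday.
The first Sunday is therefore April 2 (1 days later).
The second Sunday is 2 + 1×7 = April 9.

April 9, 1758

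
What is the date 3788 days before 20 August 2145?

−365 (one year) → Aug 20, 2144 (3423 left).
−366 (one year; includes Feb 29, 2144) → Aug 20, 2143 (3057 left).
−365 (one year) → Aug 20, 2142 (2692 left).
−365 (one year) → Aug 20, 2141 (2327 left).
−365 (one year) → Aug 20, 2140 (1962 left).
−366 (one year; includes Feb 29, 2140) → Aug 20, 2139 (1596 left).
−365 (one year) → Aug 20, 2138 (1231 left).
−365 (one year) → Aug 20, 2137 (866 left).
−365 (one year) → Aug 20, 2136 (501 left).
−366 (one year; includes Feb 29, 2136) → Aug 20, 2135 (135 left).
−20 → Jul 31, 2135 (end of Jul, 31 days; 115 left).
−31 → Jun 30, 2135 (end of Jun, 30 days; 84 left).
−30 → May 31, 2135 (end of May, 31 days; 54 left).
−31 → Apr 30, 2135 (end of Apr, 30 days; 23 left).
−23 → Apr 7, 2135.

April 7, 2135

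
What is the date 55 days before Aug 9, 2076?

−9 → Jul 31, 2076 (end of Jul, 31 days; 46 left).
−31 → Jun 30, 2076 (end of Jun, 30 days; 15 left).
−15 → Jun 15, 2076.

June 15, 2076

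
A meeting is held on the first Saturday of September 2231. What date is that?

September 3, 2231

September 1, 2231 is a Thursday.
The first Saturday is therefore September 3 (2 days later).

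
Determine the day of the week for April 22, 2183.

Tuesday

Doomsday rule: the anchor day for the 2100s is Sunday. For year 83: 83÷12 = 6 r 11, and 11÷4 = 2, so 6+11+2 = 19.
Sunday + 19 ≡ Friday — that's 2183's doomsday.
In April the doomsday date is Apr 4.
Apr 22 is 18 days after Apr 4; 18 mod 7 = 4, so Friday + 4 = Tuesday.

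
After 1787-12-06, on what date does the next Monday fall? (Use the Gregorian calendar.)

Dec 6, 1787 is a Thursday.
From Thursday to the next Monday is 4 days.
Dec 6, 1787 + 4 = Dec 10, 1787.

December 10, 1787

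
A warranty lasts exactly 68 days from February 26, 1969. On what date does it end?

May 5, 1969

Feb has 28 days: +3 → Mar 1, 1969 (65 left).
Mar has 31 days: +31 → Apr 1, 1969 (34 left).
Apr has 30 days: +30 → May 1, 1969 (4 left).
+4 → May 5, 1969.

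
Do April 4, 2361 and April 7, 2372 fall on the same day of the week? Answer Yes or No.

From Apr 4, 2361 to Apr 7, 2372 is 4021 days.
4021 mod 7 = 3, so they are different weekdays.
(Apr 4, 2361 is a Tuesday; Apr 7, 2372 is a Friday.)

No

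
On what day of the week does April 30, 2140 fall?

Saturday

Doomsday rule: the anchor day for the 2100s is Sunday. For year 40: 40÷12 = 3 r 4, and 4÷4 = 1, so 3+4+1 = 8.
Sunday + 8 ≡ Monday — that's 2140's doomsday.
In April the doomsday date is Apr 4.
Apr 30 is 26 days after Apr 4; 26 mod 7 = 5, so Monday + 5 = Saturday.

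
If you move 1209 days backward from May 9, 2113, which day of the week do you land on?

First find the weekday of May 9, 2113. Doomsday rule: the anchor day for the 2100s is Sunday. For year 13: 13÷12 = 1 r 1, and 1÷4 = 0, so 1+1+0 = 2.
Sunday + 2 ≡ Tuesday — that's 2113's doomsday.
In May the doomsday date is May 9.
May 9 is the doomsday itself: Tuesday.
1209 mod 7 = 5, so 1209 days before a Tuesday is Tuesday − 5 = Thursday.

Thursday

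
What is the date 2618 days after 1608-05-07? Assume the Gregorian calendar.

July 8, 1615

+365 (one year) → May 7, 1609 (2253 left).
+365 (one year) → May 7, 1610 (1888 left).
+365 (one year) → May 7, 1611 (1523 left).
+366 (one year; includes Feb 29, 1612) → May 7, 1612 (1157 left).
+365 (one year) → May 7, 1613 (792 left).
+365 (one year) → May 7, 1614 (427 left).
+365 (one year) → May 7, 1615 (62 left).
May has 31 days: +25 → Jun 1, 1615 (37 left).
Jun has 30 days: +30 → Jul 1, 1615 (7 left).
+7 → Jul 8, 1615.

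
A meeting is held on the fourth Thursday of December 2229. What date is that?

December 24, 2229

December 1, 2229 is a Tuesday.
The first Thursday is therefore December 3 (2 days later).
The fourth Thursday is 3 + 3×7 = December 24.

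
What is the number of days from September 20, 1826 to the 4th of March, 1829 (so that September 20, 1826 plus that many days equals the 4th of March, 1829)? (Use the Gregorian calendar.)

Sep 20, 1826 → Sep 20, 1827: 365 days.
Sep 20, 1827 → Sep 20, 1828: 366 days (Feb 29, 1828 is in that span).
Sep 20, 1828 → Oct 20, 1828: 30 days (September has 30).
Oct 20, 1828 → Nov 20, 1828: 31 days (October has 31).
Nov 20, 1828 → Dec 20, 1828: 30 days (November has 30).
Dec 20, 1828 → Jan 20, 1829: 31 days (December has 31).
Jan 20, 1829 → Feb 20, 1829: 31 days (January has 31).
Feb 20, 1829 → Mar 4, 1829: 12 days.
Total: 896 days.

896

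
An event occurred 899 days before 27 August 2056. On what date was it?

March 12, 2054

−366 (one year; includes Feb 29, 2056) → Aug 27, 2055 (533 left).
−365 (one year) → Aug 27, 2054 (168 left).
−27 → Jul 31, 2054 (end of Jul, 31 days; 141 left).
−31 → Jun 30, 2054 (end of Jun, 30 days; 110 left).
−30 → May 31, 2054 (end of May, 31 days; 80 left).
−31 → Apr 30, 2054 (end of Apr, 30 days; 49 left).
−30 → Mar 31, 2054 (end of Mar, 31 days; 19 left).
−19 → Mar 12, 2054.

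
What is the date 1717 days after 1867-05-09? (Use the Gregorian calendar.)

+366 (one year; includes Feb 29, 1868) → May 9, 1868 (1351 left).
+365 (one year) → May 9, 1869 (986 left).
+365 (one year) → May 9, 1870 (621 left).
+365 (one year) → May 9, 1871 (256 left).
May has 31 days: +23 → Jun 1, 1871 (233 left).
Jun has 30 days: +30 → Jul 1, 1871 (203 left).
Jul has 31 days: +31 → Aug 1, 1871 (172 left).
Aug has 31 days: +31 → Sep 1, 1871 (141 left).
Sep has 30 days: +30 → Oct 1, 1871 (111 left).
Oct has 31 days: +31 → Nov 1, 1871 (80 left).
Nov has 30 days: +30 → Dec 1, 1871 (50 left).
Dec has 31 days: +31 → Jan 1, 1872 (19 left).
+19 → Jan 20, 1872.

January 20, 1872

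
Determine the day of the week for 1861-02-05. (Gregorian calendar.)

Tuesday

Doomsday rule: the anchor day for the 1800s is Friday. For year 61: 61÷12 = 5 r 1, and 1÷4 = 0, so 5+1+0 = 6.
Friday + 6 ≡ Thursday — that's 1861's doomsday.
In February the doomsday date is Feb 28 (1861 is not a leap year).
Feb 5 is 23 days before Feb 28; 23 mod 7 = 2, so Thursday − 2 = Tuesday.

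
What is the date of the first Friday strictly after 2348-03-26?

April 2, 2348

Mar 26, 2348 is a Friday.
From Friday to the next Friday is 7 days.
Mar 26, 2348 + 7 = Apr 2, 2348.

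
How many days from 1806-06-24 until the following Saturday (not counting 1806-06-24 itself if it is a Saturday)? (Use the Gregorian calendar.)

Jun 24, 1806 is a Tuesday.
From Tuesday to the next Saturday is 4 days.

4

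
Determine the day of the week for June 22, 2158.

January 1, 2158 is a Sunday.
Jan 1, 2158 → Feb 1, 2158: 31 days (January has 31).
Feb 1, 2158 → Mar 1, 2158: 28 days (February has 28).
Mar 1, 2158 → Apr 1, 2158: 31 days (March has 31).
Apr 1, 2158 → May 1, 2158: 30 days (April has 30).
May 1, 2158 → Jun 1, 2158: 31 days (May has 31).
Jun 1, 2158 → Jun 22, 2158: 21 days.
Total: 172 days.
172 mod 7 = 4, so Sunday + 4 = Thursday.

Thursday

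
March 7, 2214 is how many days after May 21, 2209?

1751

May 21, 2209 → May 21, 2210: 365 days.
May 21, 2210 → May 21, 2211: 365 days.
May 21, 2211 → May 21, 2212: 366 days (Feb 29, 2212 is in that span).
May 21, 2212 → May 21, 2213: 365 days.
May 21, 2213 → Jun 21, 2213: 31 days (May has 31).
Jun 21, 2213 → Jul 21, 2213: 30 days (June has 30).
Jul 21, 2213 → Aug 21, 2213: 31 days (July has 31).
Aug 21, 2213 → Sep 21, 2213: 31 days (August has 31).
Sep 21, 2213 → Oct 21, 2213: 30 days (September has 30).
Oct 21, 2213 → Nov 21, 2213: 31 days (October has 31).
Nov 21, 2213 → Dec 21, 2213: 30 days (November has 30).
Dec 21, 2213 → Jan 21, 2214: 31 days (December has 31).
Jan 21, 2214 → Feb 21, 2214: 31 days (January has 31).
Feb 21, 2214 → Mar 7, 2214: 14 days.
Total: 1751 days.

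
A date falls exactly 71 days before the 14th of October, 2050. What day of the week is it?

Thursday

First find the weekday of Oct 14, 2050. Doomsday rule: the anchor day for the 2000s is Tuesday. For year 50: 50÷12 = 4 r 2, and 2÷4 = 0, so 4+2+0 = 6.
Tuesday + 6 ≡ Monday — that's 2050's doomsday.
In October the doomsday date is Oct 10.
Oct 14 is 4 days after Oct 10; 4 mod 7 = 4, so Monday + 4 = Friday.
71 mod 7 = 1, so 71 days before a Friday is Friday − 1 = Thursday.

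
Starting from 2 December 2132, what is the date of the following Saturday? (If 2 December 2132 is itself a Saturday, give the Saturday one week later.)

Dec 2, 2132 is a Tuesday.
From Tuesday to the next Saturday is 4 days.
Dec 2, 2132 + 4 = Dec 6, 2132.

December 6, 2132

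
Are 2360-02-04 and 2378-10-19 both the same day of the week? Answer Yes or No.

Yes

From Feb 4, 2360 to Oct 19, 2378 is 6832 days.
6832 mod 7 = 0, so they are the same weekday.
(Feb 4, 2360 is a Thursday; Oct 19, 2378 is a Thursday.)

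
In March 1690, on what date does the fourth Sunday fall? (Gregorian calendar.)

March 26, 1690

March 1, 1690 is a Wednesday.
The first Sunday is therefore March 5 (4 days later).
The fourth Sunday is 5 + 3×7 = March 26.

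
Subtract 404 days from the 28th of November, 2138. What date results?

October 20, 2137

−365 (one year) → Nov 28, 2137 (39 left).
−28 → Oct 31, 2137 (end of Oct, 31 days; 11 left).
−11 → Oct 20, 2137.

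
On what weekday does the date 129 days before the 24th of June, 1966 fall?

Tuesday

Jun 24, 1966 is a Friday.
129 mod 7 = 3, so 129 days before a Friday is Friday − 3 = Tuesday.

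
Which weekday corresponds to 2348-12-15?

Wednesday

Doomsday rule: the anchor day for the 2300s is Wednesday. For year 48: 48÷12 = 4 r 0, and 0÷4 = 0, so 4+0+0 = 4.
Wednesday + 4 ≡ Sunday — that's 2348's doomsday.
In December the doomsday date is Dec 12.
Dec 15 is 3 days after Dec 12; 3 mod 7 = 3, so Sunday + 3 = Wednesday.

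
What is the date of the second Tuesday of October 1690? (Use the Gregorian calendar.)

October 10, 1690

October 1, 1690 is a Sunday.
The first Tuesday is therefore October 3 (2 days later).
The second Tuesday is 3 + 1×7 = October 10.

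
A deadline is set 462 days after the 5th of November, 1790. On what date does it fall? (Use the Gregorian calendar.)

+365 (one year) → Nov 5, 1791 (97 left).
Nov has 30 days: +26 → Dec 1, 1791 (71 left).
Dec has 31 days: +31 → Jan 1, 1792 (40 left).
Jan has 31 days: +31 → Feb 1, 1792 (9 left).
+9 → Feb 10, 1792.

February 10, 1792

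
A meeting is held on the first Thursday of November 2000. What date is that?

November 2, 2000

November 1, 2000 is a Wednesday.
The first Thursday is therefore November 2 (1 days later).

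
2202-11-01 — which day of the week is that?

Doomsday rule: the anchor day for the 2200s is Friday. For year 02: 2÷12 = 0 r 2, and 2÷4 = 0, so 0+2+0 = 2.
Friday + 2 ≡ Sunday — that's 2202's doomsday.
In November the doomsday date is Nov 7.
Nov 1 is 6 days before Nov 7; 6 mod 7 = 6, so Sunday − 6 = Monday.

Monday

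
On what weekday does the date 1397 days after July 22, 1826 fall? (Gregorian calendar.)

First find the weekday of Jul 22, 1826. Doomsday rule: the anchor day for the 1800s is Friday. For year 26: 26÷12 = 2 r 2, and 2÷4 = 0, so 2+2+0 = 4.
Friday + 4 ≡ Tuesday — that's 1826's doomsday.
In July the doomsday date is Jul 11.
Jul 22 is 11 days after Jul 11; 11 mod 7 = 4, so Tuesday + 4 = Saturday.
1397 mod 7 = 4, so 1397 days after a Saturday is Saturday + 4 = Wednesday.

Wednesday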